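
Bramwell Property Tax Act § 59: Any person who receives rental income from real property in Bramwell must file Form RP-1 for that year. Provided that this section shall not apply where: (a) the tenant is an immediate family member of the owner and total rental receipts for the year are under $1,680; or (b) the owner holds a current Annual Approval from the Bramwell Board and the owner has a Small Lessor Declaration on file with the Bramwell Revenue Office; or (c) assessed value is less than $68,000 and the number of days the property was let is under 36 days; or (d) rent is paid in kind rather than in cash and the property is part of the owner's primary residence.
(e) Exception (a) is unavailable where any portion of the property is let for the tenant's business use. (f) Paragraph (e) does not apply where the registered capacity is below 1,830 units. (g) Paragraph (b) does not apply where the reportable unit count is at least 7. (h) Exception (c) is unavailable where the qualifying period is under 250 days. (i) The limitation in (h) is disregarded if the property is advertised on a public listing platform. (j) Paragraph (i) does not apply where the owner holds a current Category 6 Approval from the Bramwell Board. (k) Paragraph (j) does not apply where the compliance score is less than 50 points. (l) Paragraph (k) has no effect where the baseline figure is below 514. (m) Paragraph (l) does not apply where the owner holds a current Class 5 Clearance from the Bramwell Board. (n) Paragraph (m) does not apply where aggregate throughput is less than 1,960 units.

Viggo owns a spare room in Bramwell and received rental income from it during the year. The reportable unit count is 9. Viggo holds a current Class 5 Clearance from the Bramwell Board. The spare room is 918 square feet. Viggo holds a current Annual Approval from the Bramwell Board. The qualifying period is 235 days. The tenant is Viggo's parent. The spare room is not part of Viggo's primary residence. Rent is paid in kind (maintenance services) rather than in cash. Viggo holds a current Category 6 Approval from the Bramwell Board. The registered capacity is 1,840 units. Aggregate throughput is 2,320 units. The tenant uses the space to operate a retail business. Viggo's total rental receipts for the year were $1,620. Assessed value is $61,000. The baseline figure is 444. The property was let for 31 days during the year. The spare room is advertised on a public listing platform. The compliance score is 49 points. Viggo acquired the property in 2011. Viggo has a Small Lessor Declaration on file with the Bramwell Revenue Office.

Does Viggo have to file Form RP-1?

No — exception (c) applies; Viggo is not required to file Form RP-1.

Exception (a): the tenant is an immediate family member; total rental receipts for the year are $1,620, under the $1,680 limit — every condition holds. Turning to paragraphs (e)–(f): (e) applies — the space is let for business use. (f) does not operate here (the registered capacity is 1,840 units, not below 1,830 units), so (e) stands. Exception (a) does not apply.
Exception (b) is satisfied on its face — a current Annual Approval is held; a Small Lessor Declaration is on file. Turning to paragraph (g): (g) is triggered — the reportable unit count is 9, meeting the 7 threshold. So (b) is unavailable.
All of (c)'s requirements are met (assessed value is $61,000, less than the $68,000 limit; the number of days the property was let is 31 days, under the 36 days limit). Applying paragraphs (h)–(n): (h) would limit (c) — the qualifying period is 235 days, under the 250 days limit — but (i) sets (h) aside: (i) is engaged — the property is publicly advertised. (j) is triggered (a current Category 6 Approval is held), but is itself disapplied by (k): (k) operates against (j): the compliance score is 49 points, less than the 50 points limit. (l) would limit (k) — the baseline figure is 444, below the 514 limit — but (m) sets (l) aside: (m) applies — a current Class 5 Clearance is held. (n), which would lift (m), is not engaged — aggregate throughput is 2,320 units, not less than 1,960 units. So (c) applies.
Exception (d) does not apply: the spare room is not part of the primary residence.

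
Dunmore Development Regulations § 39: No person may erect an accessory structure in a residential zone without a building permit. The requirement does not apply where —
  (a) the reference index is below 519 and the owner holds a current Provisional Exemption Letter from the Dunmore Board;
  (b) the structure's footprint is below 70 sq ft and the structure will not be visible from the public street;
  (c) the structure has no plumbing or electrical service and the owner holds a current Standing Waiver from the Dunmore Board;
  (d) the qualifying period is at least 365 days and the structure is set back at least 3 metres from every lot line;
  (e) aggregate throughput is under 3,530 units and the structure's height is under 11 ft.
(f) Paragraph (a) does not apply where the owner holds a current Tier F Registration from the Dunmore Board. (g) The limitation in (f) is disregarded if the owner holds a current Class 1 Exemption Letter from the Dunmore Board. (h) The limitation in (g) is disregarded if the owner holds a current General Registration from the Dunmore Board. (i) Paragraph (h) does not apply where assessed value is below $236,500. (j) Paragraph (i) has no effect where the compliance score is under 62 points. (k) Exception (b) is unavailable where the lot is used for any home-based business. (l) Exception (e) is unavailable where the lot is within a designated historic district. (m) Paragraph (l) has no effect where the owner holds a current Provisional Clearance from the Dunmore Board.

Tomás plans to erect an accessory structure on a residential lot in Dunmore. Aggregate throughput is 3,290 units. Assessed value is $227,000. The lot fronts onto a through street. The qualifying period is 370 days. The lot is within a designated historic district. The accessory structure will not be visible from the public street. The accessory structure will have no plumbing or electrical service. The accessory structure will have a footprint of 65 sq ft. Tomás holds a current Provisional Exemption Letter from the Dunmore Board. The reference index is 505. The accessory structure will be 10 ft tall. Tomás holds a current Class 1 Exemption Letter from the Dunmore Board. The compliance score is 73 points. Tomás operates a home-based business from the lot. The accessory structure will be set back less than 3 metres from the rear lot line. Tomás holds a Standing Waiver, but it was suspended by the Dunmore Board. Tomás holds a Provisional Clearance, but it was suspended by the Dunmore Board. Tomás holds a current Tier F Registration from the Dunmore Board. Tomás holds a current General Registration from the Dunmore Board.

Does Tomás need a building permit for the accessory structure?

No — exception (a) applies; Tomás does not need a building permit.

Exception (a) is satisfied on its face — the reference index is 505, below the 519 limit; a current Provisional Exemption Letter is held. Applying paragraphs (f)–(j): (f) applies (a current Tier F Registration is held), but is set aside by (g): (g) is triggered — a current Class 1 Exemption Letter is held. (h) would limit (g) — a current General Registration is held — but (i) sets (h) aside: (i) is triggered — assessed value is $227,000, below the $236,500 limit. (j) is inapplicable (the compliance score is 73 points, not under 62 points), so (i) stands. (a) remains available.
Exception (b)'s conditions are all satisfied: the structure's footprint is 65 sq ft, below the 70 sq ft limit; the structure will not be visible from the street. But: (k) operates — a home-based business operates on the lot. So (b) is unavailable.
Exception (c) requires that the owner holds a current Standing Waiver from the Dunmore Board; but the Standing Waiver is not current, so (c) is unavailable.
Exception (d) does not apply: the rear setback is under 3 m.
All of (e)'s requirements are met (aggregate throughput is 3,290 units, under the 3,530 units limit; the structure's height is 10 ft, under the 11 ft limit). But: (l) operates against (e): the lot is in a historic district. (m), which would lift (l), is inapplicable — the Provisional Clearance is not current. So (e) is unavailable.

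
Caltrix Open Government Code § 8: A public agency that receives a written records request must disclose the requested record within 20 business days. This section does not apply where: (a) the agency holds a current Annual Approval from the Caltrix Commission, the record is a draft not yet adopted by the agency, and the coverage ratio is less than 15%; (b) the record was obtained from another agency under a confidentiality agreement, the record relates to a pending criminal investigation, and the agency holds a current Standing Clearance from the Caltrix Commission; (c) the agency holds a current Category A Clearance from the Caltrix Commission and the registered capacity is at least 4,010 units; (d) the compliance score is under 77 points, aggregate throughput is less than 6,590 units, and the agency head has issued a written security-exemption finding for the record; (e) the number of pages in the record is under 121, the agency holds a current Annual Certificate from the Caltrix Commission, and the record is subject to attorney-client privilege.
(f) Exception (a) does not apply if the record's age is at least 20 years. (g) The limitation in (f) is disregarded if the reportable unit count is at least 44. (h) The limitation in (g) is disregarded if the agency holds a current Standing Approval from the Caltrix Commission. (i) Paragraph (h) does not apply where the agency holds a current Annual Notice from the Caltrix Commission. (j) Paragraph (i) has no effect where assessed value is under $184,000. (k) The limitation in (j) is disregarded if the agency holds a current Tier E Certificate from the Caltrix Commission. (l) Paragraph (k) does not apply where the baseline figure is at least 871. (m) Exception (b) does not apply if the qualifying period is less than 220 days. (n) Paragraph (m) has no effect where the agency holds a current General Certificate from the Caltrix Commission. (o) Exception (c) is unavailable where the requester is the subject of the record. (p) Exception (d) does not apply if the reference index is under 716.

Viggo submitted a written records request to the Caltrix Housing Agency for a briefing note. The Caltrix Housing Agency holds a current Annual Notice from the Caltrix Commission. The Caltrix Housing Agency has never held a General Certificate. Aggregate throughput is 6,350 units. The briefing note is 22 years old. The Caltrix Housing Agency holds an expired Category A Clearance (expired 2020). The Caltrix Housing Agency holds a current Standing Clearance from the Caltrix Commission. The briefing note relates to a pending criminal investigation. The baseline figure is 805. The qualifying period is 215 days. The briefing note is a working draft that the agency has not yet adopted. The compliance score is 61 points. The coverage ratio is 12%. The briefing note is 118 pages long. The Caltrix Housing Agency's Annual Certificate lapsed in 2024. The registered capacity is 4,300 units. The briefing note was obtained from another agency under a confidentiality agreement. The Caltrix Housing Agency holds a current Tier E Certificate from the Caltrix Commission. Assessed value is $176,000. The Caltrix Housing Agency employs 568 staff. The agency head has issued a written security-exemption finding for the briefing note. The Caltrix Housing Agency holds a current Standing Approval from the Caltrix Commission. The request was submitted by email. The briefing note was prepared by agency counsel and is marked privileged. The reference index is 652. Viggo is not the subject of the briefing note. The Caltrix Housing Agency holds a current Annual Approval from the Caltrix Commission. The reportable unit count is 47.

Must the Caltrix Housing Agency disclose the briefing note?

Exception (a)'s conditions are all satisfied: a current Annual Approval is held; the briefing note is an unadopted draft; the coverage ratio is 12%, less than the 15% limit. Under paragraphs (f)–(l): (f) is engaged (the record's age is 22 years, meeting the 20 years threshold), but yields to (g): (g) is triggered — the reportable unit count is 47, meeting the 44 threshold. (h) would limit (g) — a current Standing Approval is held — but (i) sets (h) aside: (i) applies — a current Annual Notice is held. (j) is engaged (assessed value is $176,000, under the $184,000 limit), but is overridden by (k): (k) operates against (j): a current Tier E Certificate is held. (l) does not operate here (the baseline figure is 805, short of 871), so (k) stands. So (a) applies.
All of (b)'s requirements are met (the briefing note was obtained under a confidentiality agreement; the briefing note relates to a pending investigation; a current Standing Clearance is held). However, paragraphs (m)–(n) must be considered: (m) applies — the qualifying period is 215 days, less than the 220 days limit. (n) is not triggered (the General Certificate is not current), so (m) stands. Exception (b) does not apply.
Exception (c) requires that the agency holds a current Category A Clearance from the Caltrix Commission; but the Category A Clearance is not current, so (c) is unavailable.
Exception (d): the compliance score is 61 points, under the 77 points limit; aggregate throughput is 6,350 units, less than the 6,590 units limit; a written security-exemption finding has been issued — every condition holds. But applying paragraph (p): (p) is triggered — the reference index is 652, under the 716 limit. So (d) is unavailable.
Exception (e) fails — no current Annual Certificate is held.

No — exception (a) applies; the Caltrix Housing Agency is not required to disclose the briefing note.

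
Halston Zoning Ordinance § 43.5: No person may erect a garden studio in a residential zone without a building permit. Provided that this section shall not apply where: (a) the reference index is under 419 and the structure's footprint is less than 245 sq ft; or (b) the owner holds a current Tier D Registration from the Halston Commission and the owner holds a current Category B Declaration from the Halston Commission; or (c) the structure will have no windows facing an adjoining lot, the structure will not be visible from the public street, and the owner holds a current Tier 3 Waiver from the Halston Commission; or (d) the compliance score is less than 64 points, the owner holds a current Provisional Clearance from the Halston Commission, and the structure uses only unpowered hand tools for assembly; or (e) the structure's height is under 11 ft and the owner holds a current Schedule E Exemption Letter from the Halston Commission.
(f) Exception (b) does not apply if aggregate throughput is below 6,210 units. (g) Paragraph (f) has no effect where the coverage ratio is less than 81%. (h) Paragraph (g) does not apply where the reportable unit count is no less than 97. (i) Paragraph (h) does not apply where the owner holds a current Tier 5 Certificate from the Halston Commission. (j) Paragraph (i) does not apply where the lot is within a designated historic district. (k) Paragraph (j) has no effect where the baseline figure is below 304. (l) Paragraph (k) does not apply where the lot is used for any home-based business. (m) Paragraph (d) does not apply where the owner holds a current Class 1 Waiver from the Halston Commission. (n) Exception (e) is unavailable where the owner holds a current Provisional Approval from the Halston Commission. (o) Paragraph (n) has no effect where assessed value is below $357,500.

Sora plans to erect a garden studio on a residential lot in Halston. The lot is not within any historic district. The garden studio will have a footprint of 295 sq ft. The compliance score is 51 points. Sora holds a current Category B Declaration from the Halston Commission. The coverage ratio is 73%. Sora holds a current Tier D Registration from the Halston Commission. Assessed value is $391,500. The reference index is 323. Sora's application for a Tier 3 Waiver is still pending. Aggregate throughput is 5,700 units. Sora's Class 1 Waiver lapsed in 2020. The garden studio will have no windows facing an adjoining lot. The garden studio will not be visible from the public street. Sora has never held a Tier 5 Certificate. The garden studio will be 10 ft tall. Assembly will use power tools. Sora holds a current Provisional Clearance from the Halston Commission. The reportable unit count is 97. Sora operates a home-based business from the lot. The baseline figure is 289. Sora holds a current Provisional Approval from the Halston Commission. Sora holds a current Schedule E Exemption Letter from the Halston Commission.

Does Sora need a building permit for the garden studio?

Exception (a) requires that the structure's footprint is less than 245 sq ft; but the structure's footprint is 295 sq ft, not less than 245 sq ft, so (a) is unavailable.
Exception (b) is satisfied on its face — a current Tier D Registration is held; a current Category B Declaration is held. But applying paragraphs (f)–(l): (f) is triggered — aggregate throughput is 5,700 units, below the 6,210 units limit. (g) applies (the coverage ratio is 73%, less than the 81% limit), but yields to (h): (h) operates against (g): the reportable unit count is 97, meeting the 97 threshold. (i), which would lift (h), is not engaged — the Tier 5 Certificate is not current. Exception (b) does not apply.
Exception (c) fails — there is no Tier 3 Waiver in force.
Exception (d) fails — assembly uses power tools.
Exception (e): the structure's height is 10 ft, under the 11 ft limit; a current Schedule E Exemption Letter is held — every condition holds. However, paragraphs (n)–(o) must be considered: (n) applies — a current Provisional Approval is held. (o) is not triggered (assessed value is $391,500, not below $357,500), so (n) stands. So (e) is unavailable.
None of the exceptions is available; § 43.5 applies in full.

Yes — Sora must obtain a building permit.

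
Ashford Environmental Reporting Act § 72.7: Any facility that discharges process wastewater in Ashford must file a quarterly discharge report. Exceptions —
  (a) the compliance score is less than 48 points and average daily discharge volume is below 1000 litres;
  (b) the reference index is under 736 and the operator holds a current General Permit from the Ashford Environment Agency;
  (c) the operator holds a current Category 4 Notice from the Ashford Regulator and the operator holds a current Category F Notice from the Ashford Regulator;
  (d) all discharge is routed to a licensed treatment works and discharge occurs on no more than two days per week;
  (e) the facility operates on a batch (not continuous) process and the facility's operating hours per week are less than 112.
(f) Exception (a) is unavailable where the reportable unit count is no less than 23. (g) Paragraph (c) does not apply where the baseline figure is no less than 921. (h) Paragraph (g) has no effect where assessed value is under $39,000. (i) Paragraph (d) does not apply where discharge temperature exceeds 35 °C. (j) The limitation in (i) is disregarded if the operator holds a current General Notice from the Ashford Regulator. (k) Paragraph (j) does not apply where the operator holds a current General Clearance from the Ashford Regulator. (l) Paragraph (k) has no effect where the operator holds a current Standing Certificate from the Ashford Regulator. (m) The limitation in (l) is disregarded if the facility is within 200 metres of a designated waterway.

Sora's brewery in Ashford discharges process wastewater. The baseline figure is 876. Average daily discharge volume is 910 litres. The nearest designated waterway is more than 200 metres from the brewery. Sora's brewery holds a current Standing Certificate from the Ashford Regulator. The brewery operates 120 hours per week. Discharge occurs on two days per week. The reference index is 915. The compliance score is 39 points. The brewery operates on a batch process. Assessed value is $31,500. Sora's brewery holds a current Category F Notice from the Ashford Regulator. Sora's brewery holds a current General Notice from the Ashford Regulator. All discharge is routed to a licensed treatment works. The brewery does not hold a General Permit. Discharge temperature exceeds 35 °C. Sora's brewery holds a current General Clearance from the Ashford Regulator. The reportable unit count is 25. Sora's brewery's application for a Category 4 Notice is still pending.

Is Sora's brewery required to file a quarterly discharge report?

Exception (a)'s conditions are all satisfied: the compliance score is 39 points, less than the 48 points limit; average daily discharge volume is 910 litres, below the 1000 litres limit. But applying paragraph (f): (f) operates against (a): the reportable unit count is 25, meeting the 23 threshold. So (a) is unavailable.
Exception (b) does not apply: the reference index is 915, not under 736.
Exception (c) requires that the operator holds a current Category 4 Notice from the Ashford Regulator; but the Category 4 Notice is not current, so (c) is unavailable.
Exception (d)'s conditions are all satisfied: discharge is routed to a licensed treatment works; discharge occurs on no more than two days per week. Applying paragraphs (i)–(m): (i) is engaged (discharge temperature exceeds 35 °C), but is set aside by (j): (j) is triggered — a current General Notice is held. (k) would limit (j) — a current General Clearance is held — but (l) sets (k) aside: (l) operates — a current Standing Certificate is held. (m) does not operate here (the brewery is more than 200 m from any designated waterway), so (l) stands. (d) remains available.
Exception (e) does not apply: the facility's operating hours per week are 120, not less than 112.

No — exception (d) applies; Sora's brewery is not required to file a quarterly discharge report.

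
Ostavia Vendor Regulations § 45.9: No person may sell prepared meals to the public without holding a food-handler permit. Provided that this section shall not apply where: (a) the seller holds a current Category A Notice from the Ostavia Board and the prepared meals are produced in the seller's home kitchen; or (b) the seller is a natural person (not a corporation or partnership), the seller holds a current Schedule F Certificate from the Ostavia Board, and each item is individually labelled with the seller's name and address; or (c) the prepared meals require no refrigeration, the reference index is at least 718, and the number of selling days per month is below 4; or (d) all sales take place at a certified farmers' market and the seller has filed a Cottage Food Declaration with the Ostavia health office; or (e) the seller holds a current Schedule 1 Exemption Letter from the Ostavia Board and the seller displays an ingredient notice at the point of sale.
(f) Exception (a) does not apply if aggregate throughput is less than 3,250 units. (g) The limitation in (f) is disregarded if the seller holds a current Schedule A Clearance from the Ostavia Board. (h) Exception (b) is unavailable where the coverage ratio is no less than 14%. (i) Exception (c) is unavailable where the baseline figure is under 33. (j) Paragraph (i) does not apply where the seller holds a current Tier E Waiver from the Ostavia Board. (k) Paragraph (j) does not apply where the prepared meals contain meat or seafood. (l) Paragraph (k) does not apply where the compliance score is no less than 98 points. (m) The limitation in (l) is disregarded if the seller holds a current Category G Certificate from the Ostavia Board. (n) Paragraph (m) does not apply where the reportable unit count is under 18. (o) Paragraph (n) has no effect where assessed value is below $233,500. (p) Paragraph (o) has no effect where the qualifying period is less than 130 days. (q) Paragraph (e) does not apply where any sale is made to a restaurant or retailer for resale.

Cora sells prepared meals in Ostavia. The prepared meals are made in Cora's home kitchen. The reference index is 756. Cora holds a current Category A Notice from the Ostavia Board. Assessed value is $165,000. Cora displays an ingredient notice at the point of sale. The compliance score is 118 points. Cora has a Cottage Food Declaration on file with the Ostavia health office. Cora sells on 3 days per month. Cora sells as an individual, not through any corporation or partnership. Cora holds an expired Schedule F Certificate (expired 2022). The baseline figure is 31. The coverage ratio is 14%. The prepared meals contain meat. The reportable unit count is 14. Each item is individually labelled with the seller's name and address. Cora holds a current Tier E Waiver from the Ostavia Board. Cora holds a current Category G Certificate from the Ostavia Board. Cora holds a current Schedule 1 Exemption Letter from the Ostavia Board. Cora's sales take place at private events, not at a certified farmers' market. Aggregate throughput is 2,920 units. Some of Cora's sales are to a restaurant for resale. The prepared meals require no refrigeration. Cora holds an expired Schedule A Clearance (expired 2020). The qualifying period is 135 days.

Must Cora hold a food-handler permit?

Yes — Cora must hold a food-handler permit.

Exception (a) is satisfied on its face — a current Category A Notice is held; the prepared meals are home-kitchen produced. But applying paragraphs (f)–(g): (f) operates — aggregate throughput is 2,920 units, less than the 3,250 units limit. (g), which would lift (f), does not operate here — there is no Schedule A Clearance in force. So (a) is unavailable.
Exception (b) does not apply: there is no Schedule F Certificate in force.
Exception (c)'s conditions are all satisfied: the prepared meals are shelf-stable; the reference index is 756, meeting the 718 threshold; the number of selling days per month is 3, below the 4 limit. But applying paragraphs (i)–(p): (i) operates against (c): the baseline figure is 31, under the 33 limit. (j) would limit (i) — a current Tier E Waiver is held — but (k) sets (j) aside: (k) operates against (j): the prepared meals contain meat. (l) would limit (k) — the compliance score is 118 points, meeting the 98 points threshold — but (m) sets (l) aside: (m) operates against (l): a current Category G Certificate is held. (n) is triggered (the reportable unit count is 14, under the 18 limit), but is itself disapplied by (o): (o) is engaged — assessed value is $165,000, below the $233,500 limit. (p) does not operate here (the qualifying period is 135 days, not less than 130 days), so (o) stands. So (c) is unavailable.
Exception (d) does not apply: sales are at private events, not a certified farmers' market.
Exception (e) is satisfied on its face — a current Schedule 1 Exemption Letter is held; an ingredient notice is displayed. But: (q) operates against (e): some sales are to a restaurant for resale. Exception (e) does not apply.
None of the exceptions is available; § 45.9 applies in full.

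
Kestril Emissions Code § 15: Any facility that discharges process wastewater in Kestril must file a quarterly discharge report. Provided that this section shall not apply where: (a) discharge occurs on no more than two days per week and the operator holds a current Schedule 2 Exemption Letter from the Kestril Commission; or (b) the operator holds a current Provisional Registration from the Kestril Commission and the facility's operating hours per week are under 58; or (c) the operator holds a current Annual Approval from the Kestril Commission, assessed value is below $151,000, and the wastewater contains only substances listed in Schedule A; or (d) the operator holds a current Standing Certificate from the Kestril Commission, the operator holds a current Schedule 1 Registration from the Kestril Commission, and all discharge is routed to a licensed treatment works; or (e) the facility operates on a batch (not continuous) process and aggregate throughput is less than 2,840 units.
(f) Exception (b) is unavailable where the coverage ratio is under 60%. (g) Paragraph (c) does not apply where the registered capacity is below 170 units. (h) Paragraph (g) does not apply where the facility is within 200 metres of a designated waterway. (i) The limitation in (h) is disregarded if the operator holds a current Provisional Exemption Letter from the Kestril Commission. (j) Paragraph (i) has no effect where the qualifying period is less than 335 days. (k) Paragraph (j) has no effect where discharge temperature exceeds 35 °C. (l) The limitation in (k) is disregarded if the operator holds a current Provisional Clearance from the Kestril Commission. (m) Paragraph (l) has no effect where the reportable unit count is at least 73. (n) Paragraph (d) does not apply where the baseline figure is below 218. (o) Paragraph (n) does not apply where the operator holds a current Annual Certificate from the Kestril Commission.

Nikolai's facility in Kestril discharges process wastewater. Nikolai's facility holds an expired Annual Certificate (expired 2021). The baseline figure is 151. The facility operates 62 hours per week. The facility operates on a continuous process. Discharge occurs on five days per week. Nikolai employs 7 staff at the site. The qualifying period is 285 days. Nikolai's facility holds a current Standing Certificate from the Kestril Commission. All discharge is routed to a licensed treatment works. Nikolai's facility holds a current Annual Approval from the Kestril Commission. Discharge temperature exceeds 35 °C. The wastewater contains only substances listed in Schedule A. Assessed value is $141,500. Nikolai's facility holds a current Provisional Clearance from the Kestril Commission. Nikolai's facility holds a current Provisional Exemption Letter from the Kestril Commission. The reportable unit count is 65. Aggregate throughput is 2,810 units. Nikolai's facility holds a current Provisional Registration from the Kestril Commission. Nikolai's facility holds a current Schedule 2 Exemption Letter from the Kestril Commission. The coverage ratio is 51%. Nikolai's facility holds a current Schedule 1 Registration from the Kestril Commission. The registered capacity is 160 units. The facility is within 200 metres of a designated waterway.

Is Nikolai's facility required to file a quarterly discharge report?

No — exception (c) applies; Nikolai's facility is not required to file a quarterly discharge report.

Exception (a) fails — discharge occurs on five days per week.
Exception (b) does not apply: the facility's operating hours per week are 62, not under 58.
Exception (c)'s conditions are all satisfied: a current Annual Approval is held; assessed value is $141,500, below the $151,000 limit; the wastewater is Schedule-A-only. Applying paragraphs (g)–(m): (g) would limit (c) — the registered capacity is 160 units, below the 170 units limit — but (h) sets (g) aside: (h) operates — the facility is within 200 m of a designated waterway. (i) applies (a current Provisional Exemption Letter is held), but is displaced by (j): (j) operates against (i): the qualifying period is 285 days, less than the 335 days limit. (k) would limit (j) — discharge temperature exceeds 35 °C — but (l) sets (k) aside: (l) operates against (k): a current Provisional Clearance is held. (m), which would lift (l), is not engaged — the reportable unit count is 65, short of 73. So (c) applies.
Exception (d): a current Standing Certificate is held; a current Schedule 1 Registration is held; discharge is routed to a licensed treatment works — every condition holds. However, paragraphs (n)–(o) must be considered: (n) operates — the baseline figure is 151, below the 218 limit. (o) is not engaged (there is no Annual Certificate in force), so (n) stands. (d) is therefore removed.
Exception (e) requires that the facility operates on a batch (not continuous) process; but the facility operates on a continuous process, so (e) is unavailable.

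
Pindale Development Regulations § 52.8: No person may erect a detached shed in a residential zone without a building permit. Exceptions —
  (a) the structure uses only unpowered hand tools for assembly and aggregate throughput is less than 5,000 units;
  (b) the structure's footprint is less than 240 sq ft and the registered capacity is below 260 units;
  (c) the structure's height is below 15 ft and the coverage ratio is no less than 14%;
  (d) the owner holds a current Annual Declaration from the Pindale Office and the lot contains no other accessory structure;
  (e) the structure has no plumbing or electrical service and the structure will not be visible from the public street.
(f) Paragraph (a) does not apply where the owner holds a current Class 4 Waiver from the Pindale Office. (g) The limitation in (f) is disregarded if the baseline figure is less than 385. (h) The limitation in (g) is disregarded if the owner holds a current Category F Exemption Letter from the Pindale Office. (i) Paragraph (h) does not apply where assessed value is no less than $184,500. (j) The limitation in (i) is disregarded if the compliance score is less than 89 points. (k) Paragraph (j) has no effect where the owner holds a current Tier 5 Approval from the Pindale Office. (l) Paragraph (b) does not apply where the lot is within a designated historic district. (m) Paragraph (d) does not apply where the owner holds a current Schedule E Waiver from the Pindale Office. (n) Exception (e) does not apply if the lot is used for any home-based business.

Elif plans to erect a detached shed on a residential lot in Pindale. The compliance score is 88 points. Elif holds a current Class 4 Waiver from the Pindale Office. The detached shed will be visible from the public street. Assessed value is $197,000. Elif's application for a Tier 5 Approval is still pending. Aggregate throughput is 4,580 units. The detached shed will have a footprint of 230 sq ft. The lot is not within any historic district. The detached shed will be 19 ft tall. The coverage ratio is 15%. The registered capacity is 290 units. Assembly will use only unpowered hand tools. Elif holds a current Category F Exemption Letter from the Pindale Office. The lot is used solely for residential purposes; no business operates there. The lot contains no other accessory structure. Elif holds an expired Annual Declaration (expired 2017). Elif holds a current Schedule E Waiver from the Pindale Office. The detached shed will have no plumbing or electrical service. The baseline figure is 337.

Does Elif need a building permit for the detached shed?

Exception (a): assembly uses only hand tools; aggregate throughput is 4,580 units, less than the 5,000 units limit — every condition holds. But: (f) operates — a current Class 4 Waiver is held. (g) would limit (f) — the baseline figure is 337, less than the 385 limit — but (h) sets (g) aside: (h) operates against (g): a current Category F Exemption Letter is held. (i) would limit (h) — assessed value is $197,000, meeting the $184,500 threshold — but (j) sets (i) aside: (j) operates against (i): the compliance score is 88 points, less than the 89 points limit. (k) is not triggered (the Tier 5 Approval is not current), so (j) stands. (a) is therefore removed.
Exception (b) requires that the registered capacity is below 260 units; but the registered capacity is 290 units, not below 260 units, so (b) is unavailable.
Exception (c) fails — the structure's height is 19 ft, not below 15 ft.
Exception (d) fails — the Annual Declaration is not current.
Exception (e) does not apply: the structure will be visible from the street.
No exception is made out. Elif falls within the general rule.

Yes — Elif must obtain a building permit.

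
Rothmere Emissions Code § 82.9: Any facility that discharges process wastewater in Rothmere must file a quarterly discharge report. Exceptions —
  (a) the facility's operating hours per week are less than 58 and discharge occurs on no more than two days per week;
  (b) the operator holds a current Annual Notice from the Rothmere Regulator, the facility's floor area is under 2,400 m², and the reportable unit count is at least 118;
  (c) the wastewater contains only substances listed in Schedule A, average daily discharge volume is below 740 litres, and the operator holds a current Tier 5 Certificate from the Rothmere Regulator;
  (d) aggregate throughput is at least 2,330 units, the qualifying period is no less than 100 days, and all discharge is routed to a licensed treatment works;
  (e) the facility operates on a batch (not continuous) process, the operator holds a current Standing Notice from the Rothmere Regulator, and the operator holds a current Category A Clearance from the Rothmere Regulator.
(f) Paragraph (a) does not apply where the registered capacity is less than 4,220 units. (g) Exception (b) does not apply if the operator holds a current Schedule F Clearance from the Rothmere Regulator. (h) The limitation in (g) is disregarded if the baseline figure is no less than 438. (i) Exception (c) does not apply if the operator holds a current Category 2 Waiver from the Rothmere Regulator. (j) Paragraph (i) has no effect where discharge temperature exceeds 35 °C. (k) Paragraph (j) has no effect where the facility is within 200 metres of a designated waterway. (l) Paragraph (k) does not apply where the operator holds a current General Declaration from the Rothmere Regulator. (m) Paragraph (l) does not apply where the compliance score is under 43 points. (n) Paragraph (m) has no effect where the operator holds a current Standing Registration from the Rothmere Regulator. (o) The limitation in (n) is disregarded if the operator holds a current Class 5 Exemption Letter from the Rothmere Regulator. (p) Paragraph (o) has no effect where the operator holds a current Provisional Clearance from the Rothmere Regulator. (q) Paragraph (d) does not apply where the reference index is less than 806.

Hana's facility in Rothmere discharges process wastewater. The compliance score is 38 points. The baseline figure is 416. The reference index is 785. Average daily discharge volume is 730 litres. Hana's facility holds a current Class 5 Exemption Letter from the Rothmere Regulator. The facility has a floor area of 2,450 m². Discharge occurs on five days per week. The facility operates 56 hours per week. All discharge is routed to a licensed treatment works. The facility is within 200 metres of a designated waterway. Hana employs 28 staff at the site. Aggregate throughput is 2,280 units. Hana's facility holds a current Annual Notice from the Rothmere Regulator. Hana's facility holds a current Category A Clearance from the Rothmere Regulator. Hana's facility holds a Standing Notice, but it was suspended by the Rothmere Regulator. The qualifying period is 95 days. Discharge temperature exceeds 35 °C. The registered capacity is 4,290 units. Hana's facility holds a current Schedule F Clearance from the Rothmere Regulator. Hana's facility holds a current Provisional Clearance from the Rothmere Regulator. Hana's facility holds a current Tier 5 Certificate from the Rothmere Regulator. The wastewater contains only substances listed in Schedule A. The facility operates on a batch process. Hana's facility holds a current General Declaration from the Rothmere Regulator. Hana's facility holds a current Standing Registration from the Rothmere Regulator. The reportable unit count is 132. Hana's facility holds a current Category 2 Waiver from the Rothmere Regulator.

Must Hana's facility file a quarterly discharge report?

Exception (a) fails — discharge occurs on five days per week.
Exception (b) fails — the facility's floor area is 2,450 m², not under 2,400 m².
Exception (c): the wastewater is Schedule-A-only; average daily discharge volume is 730 litres, below the 740 litres limit; a current Tier 5 Certificate is held — every condition holds. Applying paragraphs (i)–(p): (i) operates (a current Category 2 Waiver is held), but is itself disapplied by (j): (j) operates against (i): discharge temperature exceeds 35 °C. (k) is engaged (the facility is within 200 m of a designated waterway), but yields to (l): (l) is triggered — a current General Declaration is held. (m) would limit (l) — the compliance score is 38 points, under the 43 points limit — but (n) sets (m) aside: (n) applies — a current Standing Registration is held. (o) applies (a current Class 5 Exemption Letter is held), but is set aside by (p): (p) operates against (o): a current Provisional Clearance is held. (c) remains available.
Exception (d) fails — aggregate throughput is 2,280 units, short of 2,330 units.
Exception (e) fails — no current Standing Notice is held.

No — exception (c) applies; Hana's facility is not required to file a quarterly discharge report.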